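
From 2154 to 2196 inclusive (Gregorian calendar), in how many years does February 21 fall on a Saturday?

7

Track February 21's weekday year by year (advancing +1, or +2 across a Feb 29):
  2154: Thu  2155: Fri (+1)  2156: Sat (+1) ✓  2157: Mon (+2)  2158: Tue (+1)
  2159: Wed (+1)  2160: Thu (+1)  2161: Sat (+2) ✓  2162: Sun (+1)  2163: Mon (+1)
  2164: Tue (+1)  2165: Thu (+2)  2166: Fri (+1)  2167: Sat (+1) ✓  … (15 more years) …
  2183: Fri (+1)  2184: Sat (+1) ✓  2185: Mon (+2)  2186: Tue (+1)  2187: Wed (+1)
  2188: Thu (+1)  2189: Sat (+2) ✓  2190: Sun (+1)  2191: Mon (+1)  2192: Tue (+1)
  2193: Thu (+2)  2194: Fri (+1)  2195: Sat (+1) ✓  2196: Sun (+1)
Saturday years: 2156, 2161, 2167, 2178, 2184, 2189, 2195 — 7 in total.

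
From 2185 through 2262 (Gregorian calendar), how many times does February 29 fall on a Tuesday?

2

Leap years in 2185–2262: 18 of them.
Feb 29 weekday advances by 5 (mod 7) from one leap year to the next four years later (or differs when a century non-leap intervenes).
Leap-day weekdays: 2188:Fri 2192:Wed 2196:Mon 2204:Wed 2208:Mon 2212:Sat 2216:Thu 2220:Tue✓ 2224:Sun 2228:Fri 2232:Wed 2236:Mon 2240:Sat 2244:Thu 2248:Tue✓ 2252:Sun 2256:Fri 2260:Wed
Tuesday: 2220, 2248 → 2.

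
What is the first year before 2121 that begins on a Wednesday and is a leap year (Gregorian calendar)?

Jan 1 advances by 2 weekdays after a leap year and by 1 after a common year.
2121: Jan 1 is Wednesday.
2120: Monday (leap)
2119: Sunday
2118: Saturday
2117: Friday
2116: Wednesday (leap)
2116 begins on a Wednesday and is a leap year.

2116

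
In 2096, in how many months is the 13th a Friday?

3

Check the 13th of each month of 2096: Jan 13: Fri, Feb 13: Mon, Mar 13: Tue, Apr 13: Fri, May 13: Sun, Jun 13: Wed, Jul 13: Fri, Aug 13: Mon, Sep 13: Thu, Oct 13: Sat, Nov 13: Tue, Dec 13: Thu.
Friday occurs in January, April, July — 3 months.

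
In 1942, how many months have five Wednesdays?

4

A month of length L has five Wednesdays iff its first Wednesday is on day ≤ L−28 (so day 1–3 in a 31-day month, 1–2 in a 30-day month, day 1 in a leap February).
Checking each month of 1942: Jan starts Thu (31d); Feb starts Sun (28d); Mar starts Sun (31d); Apr starts Wed (30d) ✓; May starts Fri (31d); Jun starts Mon (30d); Jul starts Wed (31d) ✓; Aug starts Sat (31d); Sep starts Tue (30d) ✓; Oct starts Thu (31d); Nov starts Sun (30d); Dec starts Tue (31d) ✓.
Five-Wednesday months: April, July, September, December → 4.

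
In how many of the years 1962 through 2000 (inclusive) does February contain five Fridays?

1

February has 28 days (29 in leap years); it has five Fridays when Friday falls among the first (month-length − 28) days — i.e. when February 1 is Friday in a leap year (never in a common year).
February 1 by year: 1962:Thu 1963:Fri 1964:Sat 1965:Mon 1966:Tue 1967:Wed 1968:Thu 1969:Sat 1970:Sun 1971:Mon 1972:Tue 1973:Thu 1974:Fri 1975:Sat 1976:Sun …(9 more)… 1986:Sat 1987:Sun 1988:Mon 1989:Wed 1990:Thu 1991:Fri 1992:Sat 1993:Mon 1994:Tue 1995:Wed 1996:Thu 1997:Sat 1998:Sun 1999:Mon 2000:Tue
Years with five Fridays: 1980 → 1.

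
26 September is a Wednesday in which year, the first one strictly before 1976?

1973

From one year to the next, a fixed date's weekday advances by 1, or by 2 when a Feb 29 lies between the two dates.
1976: September 26 is Sunday.
1975: Friday (−2)
1974: Thursday (−1)
1973: Wednesday (−1)
26 September falls on a Wednesday in 1973.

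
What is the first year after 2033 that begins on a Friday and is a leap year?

Jan 1 advances by 2 weekdays after a leap year and by 1 after a common year.
2033: Jan 1 is Saturday.
2034: Sunday
2035: Monday
2036: Tuesday (leap)
2037: Thursday
2038: Friday
2039: Saturday
2040: Sunday (leap)
2041: Tuesday
2042: Wednesday
2043: Thursday
2044: Friday (leap)
2044 begins on a Friday and is a leap year.

2044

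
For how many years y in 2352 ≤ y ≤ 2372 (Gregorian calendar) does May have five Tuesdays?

8

May has 31 days; it has five Tuesdays when Tuesday falls among the first (month-length − 28) days — i.e. when May 1 is one of Tuesday/Monday/Sunday.
May 1 by year: 2352:Thu 2353:Fri 2354:Sat 2355:Sun✓ 2356:Tue✓ 2357:Wed 2358:Thu 2359:Fri 2360:Sun✓ 2361:Mon✓ 2362:Tue✓ 2363:Wed 2364:Fri 2365:Sat 2366:Sun✓ 2367:Mon✓ 2368:Wed 2369:Thu 2370:Fri 2371:Sat 2372:Mon✓
Years with five Tuesdays: 2355, 2356, 2360, 2361, 2362, 2366, 2367, 2372 → 8.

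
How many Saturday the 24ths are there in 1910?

2

Check the 24th of each month of 1910: Jan 24: Mon, Feb 24: Thu, Mar 24: Thu, Apr 24: Sun, May 24: Tue, Jun 24: Fri, Jul 24: Sun, Aug 24: Wed, Sep 24: Sat, Oct 24: Mon, Nov 24: Thu, Dec 24: Sat.
Saturday occurs in September, December — 2 months.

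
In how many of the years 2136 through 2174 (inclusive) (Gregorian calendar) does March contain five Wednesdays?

16

March has 31 days; it has five Wednesdays when Wednesday falls among the first (month-length − 28) days — i.e. when March 1 is one of Wednesday/Tuesday/Monday.
March 1 by year: 2136:Thu 2137:Fri 2138:Sat 2139:Sun 2140:Tue✓ 2141:Wed✓ 2142:Thu 2143:Fri 2144:Sun 2145:Mon✓ 2146:Tue✓ 2147:Wed✓ 2148:Fri 2149:Sat 2150:Sun …(9 more)… 2160:Sat 2161:Sun 2162:Mon✓ 2163:Tue✓ 2164:Thu 2165:Fri 2166:Sat 2167:Sun 2168:Tue✓ 2169:Wed✓ 2170:Thu 2171:Fri 2172:Sun 2173:Mon✓ 2174:Tue✓
Years with five Wednesdays: 2140, 2141, 2145, 2146, 2147, 2151, 2152, 2156, 2157, 2158, 2162, 2163, 2168, 2169, 2173, 2174 → 16.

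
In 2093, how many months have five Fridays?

4

A month of length L has five Fridays iff its first Friday is on day ≤ L−28 (so day 1–3 in a 31-day month, 1–2 in a 30-day month, day 1 in a leap February).
Checking each month of 2093: Jan starts Thu (31d) ✓; Feb starts Sun (28d); Mar starts Sun (31d); Apr starts Wed (30d); May starts Fri (31d) ✓; Jun starts Mon (30d); Jul starts Wed (31d) ✓; Aug starts Sat (31d); Sep starts Tue (30d); Oct starts Thu (31d) ✓; Nov starts Sun (30d); Dec starts Tue (31d).
Five-Friday months: January, May, July, October → 4.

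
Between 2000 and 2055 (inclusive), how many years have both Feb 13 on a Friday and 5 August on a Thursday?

Check each year's weekday for Feb 13 and 5 August:
  2000: Sun/Sat  2001: Tue/Sun  2002: Wed/Mon  2003: Thu/Tue  2004: Fri/Thu ✓  2005: Sun/Fri  2006: Mon/Sat  2007: Tue/Sun  2008: Wed/Tue  2009: Fri/Wed  2010: Sat/Thu  2011: Sun/Fri  2012: Mon/Sun  2013: Wed/Mon  …(28 more)…  2042: Thu/Tue  2043: Fri/Wed  2044: Sat/Fri  2045: Mon/Sat  2046: Tue/Sun  2047: Wed/Mon  2048: Thu/Wed  2049: Sat/Thu  2050: Sun/Fri  2051: Mon/Sat  2052: Tue/Mon  2053: Thu/Tue  2054: Fri/Wed  2055: Sat/Thu
Both conditions hold in: 2004, 2032 — 2.

2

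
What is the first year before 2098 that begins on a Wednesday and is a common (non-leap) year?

Jan 1 advances by 2 weekdays after a leap year and by 1 after a common year.
2098: Jan 1 is Wednesday.
2097: Tuesday
2096: Sunday (leap)
2095: Saturday
2094: Friday
2093: Thursday
2092: Tuesday (leap)
2091: Monday
2090: Sunday
2089: Saturday
2088: Thursday (leap)
2087: Wednesday
2087 begins on a Wednesday and is a common year.

2087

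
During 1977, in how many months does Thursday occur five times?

4

A month of length L has five Thursdays iff its first Thursday is on day ≤ L−28 (so day 1–3 in a 31-day month, 1–2 in a 30-day month, day 1 in a leap February).
Checking each month of 1977: Jan starts Sat (31d); Feb starts Tue (28d); Mar starts Tue (31d) ✓; Apr starts Fri (30d); May starts Sun (31d); Jun starts Wed (30d) ✓; Jul starts Fri (31d); Aug starts Mon (31d); Sep starts Thu (30d) ✓; Oct starts Sat (31d); Nov starts Tue (30d); Dec starts Thu (31d) ✓.
Five-Thursday months: March, June, September, December → 4.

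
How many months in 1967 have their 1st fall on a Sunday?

2

Check the 1st of each month of 1967: Jan 1: Sun, Feb 1: Wed, Mar 1: Wed, Apr 1: Sat, May 1: Mon, Jun 1: Thu, Jul 1: Sat, Aug 1: Tue, Sep 1: Fri, Oct 1: Sun, Nov 1: Wed, Dec 1: Fri.
Sunday occurs in January, October — 2 months.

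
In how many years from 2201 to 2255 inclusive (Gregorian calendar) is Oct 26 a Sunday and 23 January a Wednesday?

Check each year's weekday for Oct 26 and 23 January:
  2201: Mon/Fri  2202: Tue/Sat  2203: Wed/Sun  2204: Fri/Mon  2205: Sat/Wed  2206: Sun/Thu  2207: Mon/Fri  2208: Wed/Sat  2209: Thu/Mon  2210: Fri/Tue  2211: Sat/Wed  2212: Mon/Thu  2213: Tue/Sat  2214: Wed/Sun  …(27 more)…  2242: Wed/Sun  2243: Thu/Mon  2244: Sat/Tue  2245: Sun/Thu  2246: Mon/Fri  2247: Tue/Sat  2248: Thu/Sun  2249: Fri/Tue  2250: Sat/Wed  2251: Sun/Thu  2252: Tue/Fri  2253: Wed/Sun  2254: Thu/Mon  2255: Fri/Tue
Both conditions hold in: 2228 — 1.

1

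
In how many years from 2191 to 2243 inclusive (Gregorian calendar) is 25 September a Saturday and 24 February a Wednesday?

Check each year's weekday for 25 September and 24 February:
  2191: Sun/Thu  2192: Tue/Fri  2193: Wed/Sun  2194: Thu/Mon  2195: Fri/Tue  2196: Sun/Wed  2197: Mon/Fri  2198: Tue/Sat  2199: Wed/Sun  2200: Thu/Mon  2201: Fri/Tue  2202: Sat/Wed ✓  2203: Sun/Thu  2204: Tue/Fri  …(25 more)…  2230: Sat/Wed ✓  2231: Sun/Thu  2232: Tue/Fri  2233: Wed/Sun  2234: Thu/Mon  2235: Fri/Tue  2236: Sun/Wed  2237: Mon/Fri  2238: Tue/Sat  2239: Wed/Sun  2240: Fri/Mon  2241: Sat/Wed ✓  2242: Sun/Thu  2243: Mon/Fri
Both conditions hold in: 2202, 2213, 2219, 2230, 2241 — 5.

5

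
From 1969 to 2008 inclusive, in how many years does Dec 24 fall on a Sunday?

Track Dec 24's weekday year by year (advancing +1, or +2 across a Feb 29):
  1969: Wed  1970: Thu (+1)  1971: Fri (+1)  1972: Sun (+2) ✓  1973: Mon (+1)
  1974: Tue (+1)  1975: Wed (+1)  1976: Fri (+2)  1977: Sat (+1)  1978: Sun (+1) ✓
  1979: Mon (+1)  1980: Wed (+2)  1981: Thu (+1)  1982: Fri (+1)  … (12 more years) …
  1995: Sun (+1) ✓  1996: Tue (+2)  1997: Wed (+1)  1998: Thu (+1)  1999: Fri (+1)
  2000: Sun (+2) ✓  2001: Mon (+1)  2002: Tue (+1)  2003: Wed (+1)  2004: Fri (+2)
  2005: Sat (+1)  2006: Sun (+1) ✓  2007: Mon (+1)  2008: Wed (+2)
Sunday years: 1972, 1978, 1989, 1995, 2000, 2006 — 6 in total.

6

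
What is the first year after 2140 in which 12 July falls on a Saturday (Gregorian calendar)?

From one year to the next, a fixed date's weekday advances by 1, or by 2 when a Feb 29 lies between the two dates.
2140: July 12 is Tuesday.
2141: Wednesday (+1)
2142: Thursday (+1)
2143: Friday (+1)
2144: Sunday (+2)
2145: Monday (+1)
2146: Tuesday (+1)
2147: Wednesday (+1)
2148: Friday (+2)
2149: Saturday (+1)
12 July falls on a Saturday in 2149.

2149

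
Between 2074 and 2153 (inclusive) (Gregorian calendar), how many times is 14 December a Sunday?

Track 14 December's weekday year by year (advancing +1, or +2 across a Feb 29):
  2074: Fri  2075: Sat (+1)  2076: Mon (+2)  2077: Tue (+1)  2078: Wed (+1)
  2079: Thu (+1)  2080: Sat (+2)  2081: Sun (+1) ✓  2082: Mon (+1)  2083: Tue (+1)
  2084: Thu (+2)  2085: Fri (+1)  2086: Sat (+1)  2087: Sun (+1) ✓  … (52 more years) …
  2140: Wed (+2)  2141: Thu (+1)  2142: Fri (+1)  2143: Sat (+1)  2144: Mon (+2)
  2145: Tue (+1)  2146: Wed (+1)  2147: Thu (+1)  2148: Sat (+2)  2149: Sun (+1) ✓
  2150: Mon (+1)  2151: Tue (+1)  2152: Thu (+2)  2153: Fri (+1)
Sunday years: 2081, 2087, 2092, 2098, 2104, 2110, 2121, 2127, 2132, 2138, 2149 — 11 in total.

11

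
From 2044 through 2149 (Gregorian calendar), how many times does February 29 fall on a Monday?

Leap years in 2044–2149: 26 of them.
Feb 29 weekday advances by 5 (mod 7) from one leap year to the next four years later (or differs when a century non-leap intervenes).
Leap-day weekdays: 2044:Mon✓ 2048:Sat 2052:Thu 2056:Tue 2060:Sun 2064:Fri 2068:Wed 2072:Mon✓ 2076:Sat 2080:Thu 2084:Tue 2088:Sun 2092:Fri 2096:Wed 2104:Fri 2108:Wed 2112:Mon✓ 2116:Sat 2120:Thu 2124:Tue 2128:Sun 2132:Fri 2136:Wed 2140:Mon✓ 2144:Sat 2148:Thu
Monday: 2044, 2072, 2112, 2140 → 4.

4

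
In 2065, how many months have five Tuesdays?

A month of length L has five Tuesdays iff its first Tuesday is on day ≤ L−28 (so day 1–3 in a 31-day month, 1–2 in a 30-day month, day 1 in a leap February).
Checking each month of 2065: Jan starts Thu (31d); Feb starts Sun (28d); Mar starts Sun (31d) ✓; Apr starts Wed (30d); May starts Fri (31d); Jun starts Mon (30d) ✓; Jul starts Wed (31d); Aug starts Sat (31d); Sep starts Tue (30d) ✓; Oct starts Thu (31d); Nov starts Sun (30d); Dec starts Tue (31d) ✓.
Five-Tuesday months: March, June, September, December → 4.

4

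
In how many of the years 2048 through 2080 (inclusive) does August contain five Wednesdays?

14

August has 31 days; it has five Wednesdays when Wednesday falls among the first (month-length − 28) days — i.e. when August 1 is one of Wednesday/Tuesday/Monday.
August 1 by year: 2048:Sat 2049:Sun 2050:Mon✓ 2051:Tue✓ 2052:Thu 2053:Fri 2054:Sat 2055:Sun 2056:Tue✓ 2057:Wed✓ 2058:Thu 2059:Fri 2060:Sun 2061:Mon✓ 2062:Tue✓ …(3 more)… 2066:Sun 2067:Mon✓ 2068:Wed✓ 2069:Thu 2070:Fri 2071:Sat 2072:Mon✓ 2073:Tue✓ 2074:Wed✓ 2075:Thu 2076:Sat 2077:Sun 2078:Mon✓ 2079:Tue✓ 2080:Thu
Years with five Wednesdays: 2050, 2051, 2056, 2057, 2061, 2062, 2063, 2067, 2068, 2072, 2073, 2074, 2078, 2079 → 14.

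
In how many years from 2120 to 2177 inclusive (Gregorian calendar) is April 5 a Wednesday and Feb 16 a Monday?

0

Check each year's weekday for April 5 and Feb 16:
  2120: Fri/Fri  2121: Sat/Sun  2122: Sun/Mon  2123: Mon/Tue  2124: Wed/Wed  2125: Thu/Fri  2126: Fri/Sat  2127: Sat/Sun  2128: Mon/Mon  2129: Tue/Wed  2130: Wed/Thu  2131: Thu/Fri  2132: Sat/Sat  2133: Sun/Mon  …(30 more)…  2164: Thu/Thu  2165: Fri/Sat  2166: Sat/Sun  2167: Sun/Mon  2168: Tue/Tue  2169: Wed/Thu  2170: Thu/Fri  2171: Fri/Sat  2172: Sun/Sun  2173: Mon/Tue  2174: Tue/Wed  2175: Wed/Thu  2176: Fri/Fri  2177: Sat/Sun
Both conditions hold in: no year — 0.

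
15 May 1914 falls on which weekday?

Friday

January 1, 1914 is a Thursday.
May 15 is day 135 of the year, i.e. 134 days after Jan 1.
134 mod 7 = 1, so advance 1 weekday from Thursday: Friday.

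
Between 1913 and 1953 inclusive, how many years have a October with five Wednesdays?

18

October has 31 days; it has five Wednesdays when Wednesday falls among the first (month-length − 28) days — i.e. when October 1 is one of Wednesday/Tuesday/Monday.
October 1 by year: 1913:Wed✓ 1914:Thu 1915:Fri 1916:Sun 1917:Mon✓ 1918:Tue✓ 1919:Wed✓ 1920:Fri 1921:Sat 1922:Sun 1923:Mon✓ 1924:Wed✓ 1925:Thu 1926:Fri 1927:Sat …(11 more)… 1939:Sun 1940:Tue✓ 1941:Wed✓ 1942:Thu 1943:Fri 1944:Sun 1945:Mon✓ 1946:Tue✓ 1947:Wed✓ 1948:Fri 1949:Sat 1950:Sun 1951:Mon✓ 1952:Wed✓ 1953:Thu
Years with five Wednesdays: 1913, 1917, 1918, 1919, 1923, 1924, 1928, 1929, 1930, 1934, 1935, 1940, 1941, 1945, 1946, 1947, 1951, 1952 → 18.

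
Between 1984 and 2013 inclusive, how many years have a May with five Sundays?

12

May has 31 days; it has five Sundays when Sunday falls among the first (month-length − 28) days — i.e. when May 1 is one of Sunday/Saturday/Friday.
May 1 by year: 1984:Tue 1985:Wed 1986:Thu 1987:Fri✓ 1988:Sun✓ 1989:Mon 1990:Tue 1991:Wed 1992:Fri✓ 1993:Sat✓ 1994:Sun✓ 1995:Mon 1996:Wed 1997:Thu 1998:Fri✓ 1999:Sat✓ 2000:Mon 2001:Tue 2002:Wed 2003:Thu 2004:Sat✓ 2005:Sun✓ 2006:Mon 2007:Tue 2008:Thu 2009:Fri✓ 2010:Sat✓ 2011:Sun✓ 2012:Tue 2013:Wed
Years with five Sundays: 1987, 1988, 1992, 1993, 1994, 1998, 1999, 2004, 2005, 2009, 2010, 2011 → 12.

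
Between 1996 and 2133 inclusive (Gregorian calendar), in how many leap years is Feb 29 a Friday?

6

Leap years in 1996–2133: 34 of them.
Feb 29 weekday advances by 5 (mod 7) from one leap year to the next four years later (or differs when a century non-leap intervenes).
Leap-day weekdays: 1996:Thu 2000:Tue 2004:Sun 2008:Fri✓ 2012:Wed 2016:Mon 2020:Sat 2024:Thu 2028:Tue 2032:Sun 2036:Fri✓ 2040:Wed 2044:Mon …(8 more)… 2080:Thu 2084:Tue 2088:Sun 2092:Fri✓ 2096:Wed 2104:Fri✓ 2108:Wed 2112:Mon 2116:Sat 2120:Thu 2124:Tue 2128:Sun 2132:Fri✓
Friday: 2008, 2036, 2064, 2092, 2104, 2132 → 6.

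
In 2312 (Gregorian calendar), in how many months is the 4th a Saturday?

Check the 4th of each month of 2312: Jan 4: Thu, Feb 4: Sun, Mar 4: Mon, Apr 4: Thu, May 4: Sat, Jun 4: Tue, Jul 4: Thu, Aug 4: Sun, Sep 4: Wed, Oct 4: Fri, Nov 4: Mon, Dec 4: Wed.
Saturday occurs in May — 1 month.

1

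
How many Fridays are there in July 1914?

5

July 1914 has 31 days and begins on Wednesday.
The first Friday is July 3.
Fridays fall on 3, 10, 17, 24, 31 — that's 5.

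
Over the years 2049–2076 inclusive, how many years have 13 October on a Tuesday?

4

Track 13 October's weekday year by year (advancing +1, or +2 across a Feb 29):
  2049: Wed  2050: Thu (+1)  2051: Fri (+1)  2052: Sun (+2)  2053: Mon (+1)
  2054: Tue (+1) ✓  2055: Wed (+1)  2056: Fri (+2)  2057: Sat (+1)  2058: Sun (+1)
  2059: Mon (+1)  2060: Wed (+2)  2061: Thu (+1)  2062: Fri (+1)  2063: Sat (+1)
  2064: Mon (+2)  2065: Tue (+1) ✓  2066: Wed (+1)  2067: Thu (+1)  2068: Sat (+2)
  2069: Sun (+1)  2070: Mon (+1)  2071: Tue (+1) ✓  2072: Thu (+2)  2073: Fri (+1)
  2074: Sat (+1)  2075: Sun (+1)  2076: Tue (+2) ✓
Tuesday years: 2054, 2065, 2071, 2076 — 4 in total.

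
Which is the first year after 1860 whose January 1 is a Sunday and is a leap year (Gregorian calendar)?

1888

Jan 1 advances by 2 weekdays after a leap year and by 1 after a common year.
1860: Jan 1 is Sunday (leap).
1861: Tuesday
1862: Wednesday
1863: Thursday
1864: Friday (leap)
1865: Sunday
1866: Monday
1867: Tuesday
1868: Wednesday (leap)
1869: Friday
1870: Saturday
1871: Sunday
1872: Monday (leap)
1873: Wednesday
1874: Thursday
1875: Friday
1876: Saturday (leap)
1877: Monday
1878: Tuesday
1879: Wednesday
1880: Thursday (leap)
1881: Saturday
1882: Sunday
1883: Monday
1884: Tuesday (leap)
1885: Thursday
1886: Friday
1887: Saturday
1888: Sunday (leap)
1888 begins on a Sunday and is a leap year.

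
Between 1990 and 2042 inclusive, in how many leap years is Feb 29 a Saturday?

Leap years in 1990–2042: 13 of them.
Feb 29 weekday advances by 5 (mod 7) from one leap year to the next four years later (or differs when a century non-leap intervenes).
Leap-day weekdays: 1992:Sat✓ 1996:Thu 2000:Tue 2004:Sun 2008:Fri 2012:Wed 2016:Mon 2020:Sat✓ 2024:Thu 2028:Tue 2032:Sun 2036:Fri 2040:Wed
Saturday: 1992, 2020 → 2.

2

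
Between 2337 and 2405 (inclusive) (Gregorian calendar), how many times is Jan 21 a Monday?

9

Track Jan 21's weekday year by year (advancing +1, or +2 across a Feb 29):
  2337: Thu  2338: Fri (+1)  2339: Sat (+1)  2340: Sun (+1)  2341: Tue (+2)
  2342: Wed (+1)  2343: Thu (+1)  2344: Fri (+1)  2345: Sun (+2)  2346: Mon (+1) ✓
  2347: Tue (+1)  2348: Wed (+1)  2349: Fri (+2)  2350: Sat (+1)  … (41 more years) …
  2392: Tue (+1)  2393: Thu (+2)  2394: Fri (+1)  2395: Sat (+1)  2396: Sun (+1)
  2397: Tue (+2)  2398: Wed (+1)  2399: Thu (+1)  2400: Fri (+1)  2401: Sun (+2)
  2402: Mon (+1) ✓  2403: Tue (+1)  2404: Wed (+1)  2405: Fri (+2)
Monday years: 2346, 2352, 2357, 2363, 2374, 2380, 2385, 2391, 2402 — 9 in total.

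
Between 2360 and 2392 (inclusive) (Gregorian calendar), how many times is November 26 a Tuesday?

5

Track November 26's weekday year by year (advancing +1, or +2 across a Feb 29):
  2360: Sat  2361: Sun (+1)  2362: Mon (+1)  2363: Tue (+1) ✓  2364: Thu (+2)
  2365: Fri (+1)  2366: Sat (+1)  2367: Sun (+1)  2368: Tue (+2) ✓  2369: Wed (+1)
  2370: Thu (+1)  2371: Fri (+1)  2372: Sun (+2)  2373: Mon (+1)  … (5 more years) …
  2379: Mon (+1)  2380: Wed (+2)  2381: Thu (+1)  2382: Fri (+1)  2383: Sat (+1)
  2384: Mon (+2)  2385: Tue (+1) ✓  2386: Wed (+1)  2387: Thu (+1)  2388: Sat (+2)
  2389: Sun (+1)  2390: Mon (+1)  2391: Tue (+1) ✓  2392: Thu (+2)
Tuesday years: 2363, 2368, 2374, 2385, 2391 — 5 in total.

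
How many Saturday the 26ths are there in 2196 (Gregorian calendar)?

Check the 26th of each month of 2196: Jan 26: Tue, Feb 26: Fri, Mar 26: Sat, Apr 26: Tue, May 26: Thu, Jun 26: Sun, Jul 26: Tue, Aug 26: Fri, Sep 26: Mon, Oct 26: Wed, Nov 26: Sat, Dec 26: Mon.
Saturday occurs in March, November — 2 months.

2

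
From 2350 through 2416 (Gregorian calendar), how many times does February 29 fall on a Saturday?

Leap years in 2350–2416: 17 of them.
Feb 29 weekday advances by 5 (mod 7) from one leap year to the next four years later (or differs when a century non-leap intervenes).
Leap-day weekdays: 2352:Fri 2356:Wed 2360:Mon 2364:Sat✓ 2368:Thu 2372:Tue 2376:Sun 2380:Fri 2384:Wed 2388:Mon 2392:Sat✓ 2396:Thu 2400:Tue 2404:Sun 2408:Fri 2412:Wed 2416:Mon
Saturday: 2364, 2392 → 2.

2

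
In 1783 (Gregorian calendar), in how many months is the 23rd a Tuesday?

2

Check the 23rd of each month of 1783: Jan 23: Thu, Feb 23: Sun, Mar 23: Sun, Apr 23: Wed, May 23: Fri, Jun 23: Mon, Jul 23: Wed, Aug 23: Sat, Sep 23: Tue, Oct 23: Thu, Nov 23: Sun, Dec 23: Tue.
Tuesday occurs in September, December — 2 months.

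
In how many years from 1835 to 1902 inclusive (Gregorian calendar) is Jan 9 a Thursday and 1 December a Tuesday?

3

Check each year's weekday for Jan 9 and 1 December:
  1835: Fri/Tue  1836: Sat/Thu  1837: Mon/Fri  1838: Tue/Sat  1839: Wed/Sun  1840: Thu/Tue ✓  1841: Sat/Wed  1842: Sun/Thu  1843: Mon/Fri  1844: Tue/Sun  1845: Thu/Mon  1846: Fri/Tue  1847: Sat/Wed  1848: Sun/Fri  …(40 more)…  1889: Wed/Sun  1890: Thu/Mon  1891: Fri/Tue  1892: Sat/Thu  1893: Mon/Fri  1894: Tue/Sat  1895: Wed/Sun  1896: Thu/Tue ✓  1897: Sat/Wed  1898: Sun/Thu  1899: Mon/Fri  1900: Tue/Sat  1901: Wed/Sun  1902: Thu/Mon
Both conditions hold in: 1840, 1868, 1896 — 3.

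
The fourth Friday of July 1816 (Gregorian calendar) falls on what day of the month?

July 1, 1816 is a Monday, so the first Friday is the 5th.
The fourth Friday is 5 + 21 = 26.

26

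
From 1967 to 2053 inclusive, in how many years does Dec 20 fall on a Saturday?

13

Track Dec 20's weekday year by year (advancing +1, or +2 across a Feb 29):
  1967: Wed  1968: Fri (+2)  1969: Sat (+1) ✓  1970: Sun (+1)  1971: Mon (+1)
  1972: Wed (+2)  1973: Thu (+1)  1974: Fri (+1)  1975: Sat (+1) ✓  1976: Mon (+2)
  1977: Tue (+1)  1978: Wed (+1)  1979: Thu (+1)  1980: Sat (+2) ✓  … (59 more years) …
  2040: Thu (+2)  2041: Fri (+1)  2042: Sat (+1) ✓  2043: Sun (+1)  2044: Tue (+2)
  2045: Wed (+1)  2046: Thu (+1)  2047: Fri (+1)  2048: Sun (+2)  2049: Mon (+1)
  2050: Tue (+1)  2051: Wed (+1)  2052: Fri (+2)  2053: Sat (+1) ✓
Saturday years: 1969, 1975, 1980, 1986, 1997, 2003, 2008, 2014, 2025, 2031, 2036, 2042, 2053 — 13 in total.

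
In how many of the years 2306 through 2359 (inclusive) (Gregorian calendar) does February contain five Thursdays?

2

February has 28 days (29 in leap years); it has five Thursdays when Thursday falls among the first (month-length − 28) days — i.e. when February 1 is Thursday in a leap year (never in a common year).
February 1 by year: 2306:Thu 2307:Fri 2308:Sat 2309:Mon 2310:Tue 2311:Wed 2312:Thu✓ 2313:Sat 2314:Sun 2315:Mon 2316:Tue 2317:Thu 2318:Fri 2319:Sat 2320:Sun …(24 more)… 2345:Thu 2346:Fri 2347:Sat 2348:Sun 2349:Tue 2350:Wed 2351:Thu 2352:Fri 2353:Sun 2354:Mon 2355:Tue 2356:Wed 2357:Fri 2358:Sat 2359:Sun
Years with five Thursdays: 2312, 2340 → 2.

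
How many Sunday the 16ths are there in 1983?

2

Check the 16th of each month of 1983: Jan 16: Sun, Feb 16: Wed, Mar 16: Wed, Apr 16: Sat, May 16: Mon, Jun 16: Thu, Jul 16: Sat, Aug 16: Tue, Sep 16: Fri, Oct 16: Sun, Nov 16: Wed, Dec 16: Fri.
Sunday occurs in January, October — 2 months.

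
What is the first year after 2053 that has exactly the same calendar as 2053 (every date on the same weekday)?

2059

Two years share a calendar iff Jan 1 falls on the same weekday and both are leap or both are common. 2053: Jan 1 is Wednesday, common year.
2054: Jan 1 Thursday, common
2055: Jan 1 Friday, common
2056: Jan 1 Saturday, leap
2057: Jan 1 Monday, common
2058: Jan 1 Tuesday, common
2059: Jan 1 Wednesday, common
2059 matches on both conditions.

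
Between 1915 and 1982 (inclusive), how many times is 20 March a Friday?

Track 20 March's weekday year by year (advancing +1, or +2 across a Feb 29):
  1915: Sat  1916: Mon (+2)  1917: Tue (+1)  1918: Wed (+1)  1919: Thu (+1)
  1920: Sat (+2)  1921: Sun (+1)  1922: Mon (+1)  1923: Tue (+1)  1924: Thu (+2)
  1925: Fri (+1) ✓  1926: Sat (+1)  1927: Sun (+1)  1928: Tue (+2)  … (40 more years) …
  1969: Thu (+1)  1970: Fri (+1) ✓  1971: Sat (+1)  1972: Mon (+2)  1973: Tue (+1)
  1974: Wed (+1)  1975: Thu (+1)  1976: Sat (+2)  1977: Sun (+1)  1978: Mon (+1)
  1979: Tue (+1)  1980: Thu (+2)  1981: Fri (+1) ✓  1982: Sat (+1)
Friday years: 1925, 1931, 1936, 1942, 1953, 1959, 1964, 1970, 1981 — 9 in total.

9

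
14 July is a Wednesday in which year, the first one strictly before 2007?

From one year to the next, a fixed date's weekday advances by 1, or by 2 when a Feb 29 lies between the two dates.
2007: July 14 is Saturday.
2006: Friday (−1)
2005: Thursday (−1)
2004: Wednesday (−1)
14 July falls on a Wednesday in 2004.

2004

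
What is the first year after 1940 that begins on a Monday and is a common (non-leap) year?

Jan 1 advances by 2 weekdays after a leap year and by 1 after a common year.
1940: Jan 1 is Monday (leap).
1941: Wednesday
1942: Thursday
1943: Friday
1944: Saturday (leap)
1945: Monday
1945 begins on a Monday and is a common year.

1945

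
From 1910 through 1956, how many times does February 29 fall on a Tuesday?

Leap years in 1910–1956: 12 of them.
Feb 29 weekday advances by 5 (mod 7) from one leap year to the next four years later (or differs when a century non-leap intervenes).
Leap-day weekdays: 1912:Thu 1916:Tue✓ 1920:Sun 1924:Fri 1928:Wed 1932:Mon 1936:Sat 1940:Thu 1944:Tue✓ 1948:Sun 1952:Fri 1956:Wed
Tuesday: 1916, 1944 → 2.

2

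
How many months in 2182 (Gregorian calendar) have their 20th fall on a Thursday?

Check the 20th of each month of 2182: Jan 20: Sun, Feb 20: Wed, Mar 20: Wed, Apr 20: Sat, May 20: Mon, Jun 20: Thu, Jul 20: Sat, Aug 20: Tue, Sep 20: Fri, Oct 20: Sun, Nov 20: Wed, Dec 20: Fri.
Thursday occurs in June — 1 month.

1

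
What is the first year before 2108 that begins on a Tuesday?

Jan 1 advances by 2 weekdays after a leap year and by 1 after a common year.
2108: Jan 1 is Sunday (leap).
2107: Saturday
2106: Friday
2105: Thursday
2104: Tuesday (leap)
2104 begins on a Tuesday

2104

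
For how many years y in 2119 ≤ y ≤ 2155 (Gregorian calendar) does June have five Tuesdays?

June has 30 days; it has five Tuesdays when Tuesday falls among the first (month-length − 28) days — i.e. when June 1 is one of Tuesday/Monday.
June 1 by year: 2119:Thu 2120:Sat 2121:Sun 2122:Mon✓ 2123:Tue✓ 2124:Thu 2125:Fri 2126:Sat 2127:Sun 2128:Tue✓ 2129:Wed 2130:Thu 2131:Fri 2132:Sun 2133:Mon✓ …(7 more)… 2141:Thu 2142:Fri 2143:Sat 2144:Mon✓ 2145:Tue✓ 2146:Wed 2147:Thu 2148:Sat 2149:Sun 2150:Mon✓ 2151:Tue✓ 2152:Thu 2153:Fri 2154:Sat 2155:Sun
Years with five Tuesdays: 2122, 2123, 2128, 2133, 2134, 2139, 2144, 2145, 2150, 2151 → 10.

10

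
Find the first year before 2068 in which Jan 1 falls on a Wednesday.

2059

Jan 1 advances by 2 weekdays after a leap year and by 1 after a common year.
2068: Jan 1 is Sunday (leap).
2067: Saturday
2066: Friday
2065: Thursday
2064: Tuesday (leap)
2063: Monday
2062: Sunday
2061: Saturday
2060: Thursday (leap)
2059: Wednesday
2059 begins on a Wednesday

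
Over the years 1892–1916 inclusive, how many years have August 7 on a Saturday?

3

Track August 7's weekday year by year (advancing +1, or +2 across a Feb 29):
  1892: Sun  1893: Mon (+1)  1894: Tue (+1)  1895: Wed (+1)  1896: Fri (+2)
  1897: Sat (+1) ✓  1898: Sun (+1)  1899: Mon (+1)  1900: Tue (+1)  1901: Wed (+1)
  1902: Thu (+1)  1903: Fri (+1)  1904: Sun (+2)  1905: Mon (+1)  1906: Tue (+1)
  1907: Wed (+1)  1908: Fri (+2)  1909: Sat (+1) ✓  1910: Sun (+1)  1911: Mon (+1)
  1912: Wed (+2)  1913: Thu (+1)  1914: Fri (+1)  1915: Sat (+1) ✓  1916: Mon (+2)
Saturday years: 1897, 1909, 1915 — 3 in total.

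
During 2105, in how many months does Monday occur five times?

4

A month of length L has five Mondays iff its first Monday is on day ≤ L−28 (so day 1–3 in a 31-day month, 1–2 in a 30-day month, day 1 in a leap February).
Checking each month of 2105: Jan starts Thu (31d); Feb starts Sun (28d); Mar starts Sun (31d) ✓; Apr starts Wed (30d); May starts Fri (31d); Jun starts Mon (30d) ✓; Jul starts Wed (31d); Aug starts Sat (31d) ✓; Sep starts Tue (30d); Oct starts Thu (31d); Nov starts Sun (30d) ✓; Dec starts Tue (31d).
Five-Monday months: March, June, August, November → 4.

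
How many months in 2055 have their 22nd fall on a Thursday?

2

Check the 22nd of each month of 2055: Jan 22: Fri, Feb 22: Mon, Mar 22: Mon, Apr 22: Thu, May 22: Sat, Jun 22: Tue, Jul 22: Thu, Aug 22: Sun, Sep 22: Wed, Oct 22: Fri, Nov 22: Mon, Dec 22: Wed.
Thursday occurs in April, July — 2 months.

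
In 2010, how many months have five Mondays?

4

A month of length L has five Mondays iff its first Monday is on day ≤ L−28 (so day 1–3 in a 31-day month, 1–2 in a 30-day month, day 1 in a leap February).
Checking each month of 2010: Jan starts Fri (31d); Feb starts Mon (28d); Mar starts Mon (31d) ✓; Apr starts Thu (30d); May starts Sat (31d) ✓; Jun starts Tue (30d); Jul starts Thu (31d); Aug starts Sun (31d) ✓; Sep starts Wed (30d); Oct starts Fri (31d); Nov starts Mon (30d) ✓; Dec starts Wed (31d).
Five-Monday months: March, May, August, November → 4.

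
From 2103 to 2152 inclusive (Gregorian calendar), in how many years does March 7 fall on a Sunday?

7

Track March 7's weekday year by year (advancing +1, or +2 across a Feb 29):
  2103: Wed  2104: Fri (+2)  2105: Sat (+1)  2106: Sun (+1) ✓  2107: Mon (+1)
  2108: Wed (+2)  2109: Thu (+1)  2110: Fri (+1)  2111: Sat (+1)  2112: Mon (+2)
  2113: Tue (+1)  2114: Wed (+1)  2115: Thu (+1)  2116: Sat (+2)  … (22 more years) …
  2139: Sat (+1)  2140: Mon (+2)  2141: Tue (+1)  2142: Wed (+1)  2143: Thu (+1)
  2144: Sat (+2)  2145: Sun (+1) ✓  2146: Mon (+1)  2147: Tue (+1)  2148: Thu (+2)
  2149: Fri (+1)  2150: Sat (+1)  2151: Sun (+1) ✓  2152: Tue (+2)
Sunday years: 2106, 2117, 2123, 2128, 2134, 2145, 2151 — 7 in total.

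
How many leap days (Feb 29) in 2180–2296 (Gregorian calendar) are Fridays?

4

Leap years in 2180–2296: 29 of them.
Feb 29 weekday advances by 5 (mod 7) from one leap year to the next four years later (or differs when a century non-leap intervenes).
Leap-day weekdays: 2180:Tue 2184:Sun 2188:Fri✓ 2192:Wed 2196:Mon 2204:Wed 2208:Mon 2212:Sat 2216:Thu 2220:Tue 2224:Sun 2228:Fri✓ 2232:Wed …(3 more)… 2248:Tue 2252:Sun 2256:Fri✓ 2260:Wed 2264:Mon 2268:Sat 2272:Thu 2276:Tue 2280:Sun 2284:Fri✓ 2288:Wed 2292:Mon 2296:Sat
Friday: 2188, 2228, 2256, 2284 → 4.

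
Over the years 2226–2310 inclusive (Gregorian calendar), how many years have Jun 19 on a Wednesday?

Track Jun 19's weekday year by year (advancing +1, or +2 across a Feb 29):
  2226: Mon  2227: Tue (+1)  2228: Thu (+2)  2229: Fri (+1)  2230: Sat (+1)
  2231: Sun (+1)  2232: Tue (+2)  2233: Wed (+1) ✓  2234: Thu (+1)  2235: Fri (+1)
  2236: Sun (+2)  2237: Mon (+1)  2238: Tue (+1)  2239: Wed (+1) ✓  … (57 more years) …
  2297: Sat (+1)  2298: Sun (+1)  2299: Mon (+1)  2300: Tue (+1)  2301: Wed (+1) ✓
  2302: Thu (+1)  2303: Fri (+1)  2304: Sun (+2)  2305: Mon (+1)  2306: Tue (+1)
  2307: Wed (+1) ✓  2308: Fri (+2)  2309: Sat (+1)  2310: Sun (+1)
Wednesday years: 2233, 2239, 2244, 2250, 2261, 2267, 2272, 2278, 2289, 2295, 2301, 2307 — 12 in total.

12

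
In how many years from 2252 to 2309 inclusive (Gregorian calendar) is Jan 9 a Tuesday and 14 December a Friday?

7

Check each year's weekday for Jan 9 and 14 December:
  2252: Fri/Tue  2253: Sun/Wed  2254: Mon/Thu  2255: Tue/Fri ✓  2256: Wed/Sun  2257: Fri/Mon  2258: Sat/Tue  2259: Sun/Wed  2260: Mon/Fri  2261: Wed/Sat  2262: Thu/Sun  2263: Fri/Mon  2264: Sat/Wed  2265: Mon/Thu  …(30 more)…  2296: Thu/Mon  2297: Sat/Tue  2298: Sun/Wed  2299: Mon/Thu  2300: Tue/Fri ✓  2301: Wed/Sat  2302: Thu/Sun  2303: Fri/Mon  2304: Sat/Wed  2305: Mon/Thu  2306: Tue/Fri ✓  2307: Wed/Sat  2308: Thu/Mon  2309: Sat/Tue
Both conditions hold in: 2255, 2266, 2277, 2283, 2294, 2300, 2306 — 7.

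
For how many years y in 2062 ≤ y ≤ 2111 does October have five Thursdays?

22

October has 31 days; it has five Thursdays when Thursday falls among the first (month-length − 28) days — i.e. when October 1 is one of Thursday/Wednesday/Tuesday.
October 1 by year: 2062:Sun 2063:Mon 2064:Wed✓ 2065:Thu✓ 2066:Fri 2067:Sat 2068:Mon 2069:Tue✓ 2070:Wed✓ 2071:Thu✓ 2072:Sat 2073:Sun 2074:Mon 2075:Tue✓ 2076:Thu✓ …(20 more)… 2097:Tue✓ 2098:Wed✓ 2099:Thu✓ 2100:Fri 2101:Sat 2102:Sun 2103:Mon 2104:Wed✓ 2105:Thu✓ 2106:Fri 2107:Sat 2108:Mon 2109:Tue✓ 2110:Wed✓ 2111:Thu✓
Years with five Thursdays: 2064, 2065, 2069, 2070, 2071, 2075, 2076, 2080, 2081, 2082, 2086, 2087, 2092, 2093, 2097, 2098, 2099, 2104, 2105, 2109, 2110, 2111 → 22.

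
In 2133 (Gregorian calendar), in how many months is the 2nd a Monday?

3

Check the 2nd of each month of 2133: Jan 2: Fri, Feb 2: Mon, Mar 2: Mon, Apr 2: Thu, May 2: Sat, Jun 2: Tue, Jul 2: Thu, Aug 2: Sun, Sep 2: Wed, Oct 2: Fri, Nov 2: Mon, Dec 2: Wed.
Monday occurs in February, March, November — 3 months.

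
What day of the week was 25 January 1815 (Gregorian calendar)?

Wednesday

January 1, 1815 is a Sunday.
January 25 is day 25 of the year, i.e. 24 days after Jan 1.
24 mod 7 = 3, so advance 3 weekdays from Sunday: Wednesday.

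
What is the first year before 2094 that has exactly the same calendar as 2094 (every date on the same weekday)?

Two years share a calendar iff Jan 1 falls on the same weekday and both are leap or both are common. 2094: Jan 1 is Friday, common year.
2093: Jan 1 Thursday, common
2092: Jan 1 Tuesday, leap
2091: Jan 1 Monday, common
2090: Jan 1 Sunday, common
2089: Jan 1 Saturday, common
2088: Jan 1 Thursday, leap
2087: Jan 1 Wednesday, common
2086: Jan 1 Tuesday, common
2085: Jan 1 Monday, common
2084: Jan 1 Saturday, leap
2083: Jan 1 Friday, common
2083 matches on both conditions.

2083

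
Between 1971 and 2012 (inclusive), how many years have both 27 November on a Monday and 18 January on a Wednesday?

Check each year's weekday for 27 November and 18 January:
  1971: Sat/Mon  1972: Mon/Tue  1973: Tue/Thu  1974: Wed/Fri  1975: Thu/Sat  1976: Sat/Sun  1977: Sun/Tue  1978: Mon/Wed ✓  1979: Tue/Thu  1980: Thu/Fri  1981: Fri/Sun  1982: Sat/Mon  1983: Sun/Tue  1984: Tue/Wed  …(14 more)…  1999: Sat/Mon  2000: Mon/Tue  2001: Tue/Thu  2002: Wed/Fri  2003: Thu/Sat  2004: Sat/Sun  2005: Sun/Tue  2006: Mon/Wed ✓  2007: Tue/Thu  2008: Thu/Fri  2009: Fri/Sun  2010: Sat/Mon  2011: Sun/Tue  2012: Tue/Wed
Both conditions hold in: 1978, 1989, 1995, 2006 — 4.

4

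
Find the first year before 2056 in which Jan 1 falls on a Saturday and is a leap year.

2028

Jan 1 advances by 2 weekdays after a leap year and by 1 after a common year.
2056: Jan 1 is Saturday (leap).
2055: Friday
2054: Thursday
2053: Wednesday
2052: Monday (leap)
2051: Sunday
2050: Saturday
2049: Friday
2048: Wednesday (leap)
2047: Tuesday
2046: Monday
2045: Sunday
2044: Friday (leap)
2043: Thursday
2042: Wednesday
2041: Tuesday
2040: Sunday (leap)
2039: Saturday
2038: Friday
2037: Thursday
2036: Tuesday (leap)
2035: Monday
2034: Sunday
2033: Saturday
2032: Thursday (leap)
2031: Wednesday
2030: Tuesday
2029: Monday
2028: Saturday (leap)
2028 begins on a Saturday and is a leap year.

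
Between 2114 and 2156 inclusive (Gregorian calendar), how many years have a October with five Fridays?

19

October has 31 days; it has five Fridays when Friday falls among the first (month-length − 28) days — i.e. when October 1 is one of Friday/Thursday/Wednesday.
October 1 by year: 2114:Mon 2115:Tue 2116:Thu✓ 2117:Fri✓ 2118:Sat 2119:Sun 2120:Tue 2121:Wed✓ 2122:Thu✓ 2123:Fri✓ 2124:Sun 2125:Mon 2126:Tue 2127:Wed✓ 2128:Fri✓ …(13 more)… 2142:Mon 2143:Tue 2144:Thu✓ 2145:Fri✓ 2146:Sat 2147:Sun 2148:Tue 2149:Wed✓ 2150:Thu✓ 2151:Fri✓ 2152:Sun 2153:Mon 2154:Tue 2155:Wed✓ 2156:Fri✓
Years with five Fridays: 2116, 2117, 2121, 2122, 2123, 2127, 2128, 2132, 2133, 2134, 2138, 2139, 2144, 2145, 2149, 2150, 2151, 2155, 2156 → 19.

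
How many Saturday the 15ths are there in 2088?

1

Check the 15th of each month of 2088: Jan 15: Thu, Feb 15: Sun, Mar 15: Mon, Apr 15: Thu, May 15: Sat, Jun 15: Tue, Jul 15: Thu, Aug 15: Sun, Sep 15: Wed, Oct 15: Fri, Nov 15: Mon, Dec 15: Wed.
Saturday occurs in May — 1 month.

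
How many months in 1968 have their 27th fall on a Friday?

Check the 27th of each month of 1968: Jan 27: Sat, Feb 27: Tue, Mar 27: Wed, Apr 27: Sat, May 27: Mon, Jun 27: Thu, Jul 27: Sat, Aug 27: Tue, Sep 27: Fri, Oct 27: Sun, Nov 27: Wed, Dec 27: Fri.
Friday occurs in September, December — 2 months.

2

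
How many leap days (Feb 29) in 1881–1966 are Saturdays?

4

Leap years in 1881–1966: 20 of them.
Feb 29 weekday advances by 5 (mod 7) from one leap year to the next four years later (or differs when a century non-leap intervenes).
Leap-day weekdays: 1884:Fri 1888:Wed 1892:Mon 1896:Sat✓ 1904:Mon 1908:Sat✓ 1912:Thu 1916:Tue 1920:Sun 1924:Fri 1928:Wed 1932:Mon 1936:Sat✓ 1940:Thu 1944:Tue 1948:Sun 1952:Fri 1956:Wed 1960:Mon 1964:Sat✓
Saturday: 1896, 1908, 1936, 1964 → 4.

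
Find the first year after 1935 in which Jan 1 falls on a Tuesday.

1946

Jan 1 advances by 2 weekdays after a leap year and by 1 after a common year.
1935: Jan 1 is Tuesday.
1936: Wednesday (leap)
1937: Friday
1938: Saturday
1939: Sunday
1940: Monday (leap)
1941: Wednesday
1942: Thursday
1943: Friday
1944: Saturday (leap)
1945: Monday
1946: Tuesday
1946 begins on a Tuesday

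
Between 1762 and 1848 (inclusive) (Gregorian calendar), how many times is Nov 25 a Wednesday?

13

Track Nov 25's weekday year by year (advancing +1, or +2 across a Feb 29):
  1762: Thu  1763: Fri (+1)  1764: Sun (+2)  1765: Mon (+1)  1766: Tue (+1)
  1767: Wed (+1) ✓  1768: Fri (+2)  1769: Sat (+1)  1770: Sun (+1)  1771: Mon (+1)
  1772: Wed (+2) ✓  1773: Thu (+1)  1774: Fri (+1)  1775: Sat (+1)  … (59 more years) …
  1835: Wed (+1) ✓  1836: Fri (+2)  1837: Sat (+1)  1838: Sun (+1)  1839: Mon (+1)
  1840: Wed (+2) ✓  1841: Thu (+1)  1842: Fri (+1)  1843: Sat (+1)  1844: Mon (+2)
  1845: Tue (+1)  1846: Wed (+1) ✓  1847: Thu (+1)  1848: Sat (+2)
Wednesday years: 1767, 1772, 1778, 1789, 1795, 1801, 1807, 1812, 1818, 1829, 1835, 1840, 1846 — 13 in total.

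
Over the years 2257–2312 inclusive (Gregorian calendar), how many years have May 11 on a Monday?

Track May 11's weekday year by year (advancing +1, or +2 across a Feb 29):
  2257: Mon ✓  2258: Tue (+1)  2259: Wed (+1)  2260: Fri (+2)  2261: Sat (+1)
  2262: Sun (+1)  2263: Mon (+1) ✓  2264: Wed (+2)  2265: Thu (+1)  2266: Fri (+1)
  2267: Sat (+1)  2268: Mon (+2) ✓  2269: Tue (+1)  2270: Wed (+1)  … (28 more years) …
  2299: Thu (+1)  2300: Fri (+1)  2301: Sat (+1)  2302: Sun (+1)  2303: Mon (+1) ✓
  2304: Wed (+2)  2305: Thu (+1)  2306: Fri (+1)  2307: Sat (+1)  2308: Mon (+2) ✓
  2309: Tue (+1)  2310: Wed (+1)  2311: Thu (+1)  2312: Sat (+2)
Monday years: 2257, 2263, 2268, 2274, 2285, 2291, 2296, 2303, 2308 — 9 in total.

9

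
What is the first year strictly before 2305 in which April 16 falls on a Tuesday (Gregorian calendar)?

From one year to the next, a fixed date's weekday advances by 1, or by 2 when a Feb 29 lies between the two dates.
2305: April 16 is Sunday.
2304: Saturday (−1)
2303: Thursday (−2)
2302: Wednesday (−1)
2301: Tuesday (−1)
April 16 falls on a Tuesday in 2301.

2301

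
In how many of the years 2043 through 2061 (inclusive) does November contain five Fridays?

November has 30 days; it has five Fridays when Friday falls among the first (month-length − 28) days — i.e. when November 1 is one of Friday/Thursday.
November 1 by year: 2043:Sun 2044:Tue 2045:Wed 2046:Thu✓ 2047:Fri✓ 2048:Sun 2049:Mon 2050:Tue 2051:Wed 2052:Fri✓ 2053:Sat 2054:Sun 2055:Mon 2056:Wed 2057:Thu✓ 2058:Fri✓ 2059:Sat 2060:Mon 2061:Tue
Years with five Fridays: 2046, 2047, 2052, 2057, 2058 → 5.

5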